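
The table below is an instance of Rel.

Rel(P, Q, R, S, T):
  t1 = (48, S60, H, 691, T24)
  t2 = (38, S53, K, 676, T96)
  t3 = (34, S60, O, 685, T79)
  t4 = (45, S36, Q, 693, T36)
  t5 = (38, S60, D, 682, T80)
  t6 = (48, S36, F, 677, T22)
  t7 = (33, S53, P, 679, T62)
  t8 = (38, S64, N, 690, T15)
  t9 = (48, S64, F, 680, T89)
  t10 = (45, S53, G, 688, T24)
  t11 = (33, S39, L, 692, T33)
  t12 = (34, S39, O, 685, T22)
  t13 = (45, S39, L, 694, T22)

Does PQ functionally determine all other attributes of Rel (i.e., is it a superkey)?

Yes

All 13 rows have distinct PQ values, so PQ → (all attributes) holds and PQ is a superkey.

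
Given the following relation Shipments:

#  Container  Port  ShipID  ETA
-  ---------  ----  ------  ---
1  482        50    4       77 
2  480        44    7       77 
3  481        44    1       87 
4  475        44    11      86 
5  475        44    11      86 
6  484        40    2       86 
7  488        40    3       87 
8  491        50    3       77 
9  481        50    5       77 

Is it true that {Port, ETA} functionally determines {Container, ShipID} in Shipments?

(Port=50, ETA=77): rows 1, 8, 9 → {Container,ShipID} takes values {(482, 4), (491, 3), (481, 5)} — violation
(Port=44, ETA=77): row 2 → {Container,ShipID} = (480, 7) ✓
(Port=44, ETA=87): row 3 → {Container,ShipID} = (481, 1) ✓
(Port=44, ETA=86): rows 4, 5 → {Container,ShipID} = (475, 11), (475, 11) ✓
(Port=40, ETA=86): row 6 → {Container,ShipID} = (484, 2) ✓
(Port=40, ETA=87): row 7 → {Container,ShipID} = (488, 3) ✓
Two rows agree on {Port, ETA} but differ on {Container, ShipID}, so {Port, ETA} -> {Container, ShipID} does not hold.

No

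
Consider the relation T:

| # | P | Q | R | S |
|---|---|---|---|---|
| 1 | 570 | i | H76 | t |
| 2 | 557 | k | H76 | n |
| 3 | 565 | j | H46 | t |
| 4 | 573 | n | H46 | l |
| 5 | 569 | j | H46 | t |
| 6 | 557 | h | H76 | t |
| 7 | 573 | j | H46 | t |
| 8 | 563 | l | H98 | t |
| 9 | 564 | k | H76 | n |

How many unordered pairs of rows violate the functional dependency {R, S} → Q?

1

(R=H76, S=t): violating pairs (1,6) — 1 pair.
(R=H76, S=n): all 2 rows agree on Q — 0 pairs.
(R=H46, S=t): all 3 rows agree on Q — 0 pairs.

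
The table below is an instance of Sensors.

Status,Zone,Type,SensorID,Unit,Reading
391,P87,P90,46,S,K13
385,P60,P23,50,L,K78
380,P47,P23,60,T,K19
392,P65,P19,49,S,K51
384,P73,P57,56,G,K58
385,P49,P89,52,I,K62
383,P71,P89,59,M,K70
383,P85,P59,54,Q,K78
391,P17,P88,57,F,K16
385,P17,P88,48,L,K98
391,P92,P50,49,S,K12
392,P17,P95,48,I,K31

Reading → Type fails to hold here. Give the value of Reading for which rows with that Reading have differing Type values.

K78

Reading=K13: 1 row → Type = P90 ✓
Reading=K78: 2 rows → Type takes values {P23, P59} — violation
Reading=K19: 1 row → Type = P23 ✓
Reading=K51: 1 row → Type = P19 ✓
Reading=K58: 1 row → Type = P57 ✓
Reading=K62: 1 row → Type = P89 ✓
Reading=K70: 1 row → Type = P89 ✓
Reading=K16: 1 row → Type = P88 ✓
Reading=K98: 1 row → Type = P88 ✓
Reading=K12: 1 row → Type = P50 ✓
Reading=K31: 1 row → Type = P95 ✓
The only Reading value with inconsistent Type is Reading=K78.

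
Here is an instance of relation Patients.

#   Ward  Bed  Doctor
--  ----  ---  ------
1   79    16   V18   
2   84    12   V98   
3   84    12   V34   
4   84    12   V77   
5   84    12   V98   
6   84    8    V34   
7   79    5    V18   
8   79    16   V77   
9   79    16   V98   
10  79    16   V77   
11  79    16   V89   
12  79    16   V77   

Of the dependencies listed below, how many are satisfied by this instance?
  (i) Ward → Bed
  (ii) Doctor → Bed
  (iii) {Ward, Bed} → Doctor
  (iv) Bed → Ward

(i) Ward → Bed: Ward=79: rows 1, 7, 8, 9, 10, 11, 12 → Bed takes values {16, 5} — violation; Ward=84: rows 2, 3, 4, 5, 6 → Bed takes values {12, 8} — violation — fails.
(ii) Doctor → Bed: Doctor=V18: rows 1, 7 → Bed takes values {16, 5} — violation; Doctor=V98: rows 2, 5, 9 → Bed takes values {12, 16} — violation; Doctor=V34: rows 3, 6 → Bed takes values {12, 8} — violation; Doctor=V77: rows 4, 8, 10, 12 → Bed takes values {12, 16} — violation — fails.
(iii) {Ward, Bed} → Doctor: (Ward=79, Bed=16): rows 1, 8, 9, 10, 11, 12 → Doctor takes values {V18, V77, V98, V89} — violation; (Ward=84, Bed=12): rows 2, 3, 4, 5 → Doctor takes values {V98, V34, V77} — violation — fails.
(iv) Bed → Ward: every LHS value maps to a single RHS value — holds.
1 of the 4 dependencies holds.

1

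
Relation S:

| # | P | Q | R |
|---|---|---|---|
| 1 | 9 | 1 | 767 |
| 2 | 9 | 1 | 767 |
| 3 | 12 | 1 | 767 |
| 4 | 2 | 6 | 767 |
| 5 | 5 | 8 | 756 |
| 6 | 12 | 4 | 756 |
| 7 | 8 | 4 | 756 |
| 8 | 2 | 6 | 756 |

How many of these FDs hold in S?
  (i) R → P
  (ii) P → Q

0

(i) R → P: R=767: rows 1, 2, 3, 4 → P takes values {9, 12, 2} — violation; R=756: rows 5, 6, 7, 8 → P takes values {5, 12, 8, 2} — violation — fails.
(ii) P → Q: P=12: rows 3, 6 → Q takes values {1, 4} — violation — fails.
None of the 2 dependencies hold.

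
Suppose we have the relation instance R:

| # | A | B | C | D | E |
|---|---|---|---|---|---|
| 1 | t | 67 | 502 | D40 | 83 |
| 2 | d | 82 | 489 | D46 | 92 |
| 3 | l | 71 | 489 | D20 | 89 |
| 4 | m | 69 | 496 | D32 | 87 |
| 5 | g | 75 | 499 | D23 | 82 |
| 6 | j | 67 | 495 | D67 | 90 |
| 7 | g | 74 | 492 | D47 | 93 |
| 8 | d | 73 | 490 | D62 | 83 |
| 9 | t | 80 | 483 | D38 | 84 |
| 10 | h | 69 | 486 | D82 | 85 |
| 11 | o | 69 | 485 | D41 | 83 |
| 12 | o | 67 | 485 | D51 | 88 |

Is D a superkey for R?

Yes

All 12 rows have distinct D values, so D → (all attributes) holds and D is a superkey.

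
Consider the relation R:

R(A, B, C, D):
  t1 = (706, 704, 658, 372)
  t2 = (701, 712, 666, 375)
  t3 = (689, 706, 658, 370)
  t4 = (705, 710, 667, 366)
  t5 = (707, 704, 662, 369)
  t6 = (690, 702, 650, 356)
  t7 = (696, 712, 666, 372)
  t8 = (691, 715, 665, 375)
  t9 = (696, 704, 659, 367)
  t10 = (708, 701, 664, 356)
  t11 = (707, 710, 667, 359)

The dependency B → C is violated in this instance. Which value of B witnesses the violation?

704

B=704: rows 1, 5, 9 → C takes values {658, 662, 659} — violation
B=712: rows 2, 7 → C = 666, 666 ✓
B=706: row 3 → C = 658 ✓
B=710: rows 4, 11 → C = 667, 667 ✓
B=702: row 6 → C = 650 ✓
B=715: row 8 → C = 665 ✓
B=701: row 10 → C = 664 ✓
The only B value with inconsistent C is B=704.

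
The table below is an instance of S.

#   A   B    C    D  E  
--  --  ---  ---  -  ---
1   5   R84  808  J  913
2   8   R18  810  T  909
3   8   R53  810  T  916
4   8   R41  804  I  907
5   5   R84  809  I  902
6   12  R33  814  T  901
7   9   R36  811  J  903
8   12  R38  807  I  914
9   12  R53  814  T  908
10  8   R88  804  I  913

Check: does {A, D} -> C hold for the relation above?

(A=5, D=J): row 1 → C = 808 ✓
(A=8, D=T): rows 2, 3 → C = 810, 810 ✓
(A=8, D=I): rows 4, 10 → C = 804, 804 ✓
(A=5, D=I): row 5 → C = 809 ✓
(A=12, D=T): rows 6, 9 → C = 814, 814 ✓
(A=9, D=J): row 7 → C = 811 ✓
(A=12, D=I): row 8 → C = 807 ✓
Every {A, D} value is associated with a single C value, so {A, D} -> C holds.

Yes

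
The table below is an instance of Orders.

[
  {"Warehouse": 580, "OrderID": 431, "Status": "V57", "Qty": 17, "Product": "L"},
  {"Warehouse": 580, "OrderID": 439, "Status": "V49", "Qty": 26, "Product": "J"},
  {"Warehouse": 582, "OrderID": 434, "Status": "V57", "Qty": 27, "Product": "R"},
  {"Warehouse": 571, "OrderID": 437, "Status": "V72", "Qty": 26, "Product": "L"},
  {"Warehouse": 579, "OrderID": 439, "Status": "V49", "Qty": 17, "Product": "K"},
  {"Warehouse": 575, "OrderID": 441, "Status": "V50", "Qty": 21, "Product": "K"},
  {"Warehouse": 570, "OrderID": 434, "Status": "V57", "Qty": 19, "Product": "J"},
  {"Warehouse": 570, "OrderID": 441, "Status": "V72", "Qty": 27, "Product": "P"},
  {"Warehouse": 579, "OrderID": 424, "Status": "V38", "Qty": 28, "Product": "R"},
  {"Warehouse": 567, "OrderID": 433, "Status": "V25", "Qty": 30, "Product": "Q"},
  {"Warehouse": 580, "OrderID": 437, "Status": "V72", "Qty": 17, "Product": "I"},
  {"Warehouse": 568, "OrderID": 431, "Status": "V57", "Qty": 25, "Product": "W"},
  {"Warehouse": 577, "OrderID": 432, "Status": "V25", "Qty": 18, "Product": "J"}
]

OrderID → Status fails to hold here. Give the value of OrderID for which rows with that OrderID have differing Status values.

441

OrderID=431: 2 rows → Status = V57, V57 ✓
OrderID=439: 2 rows → Status = V49, V49 ✓
OrderID=434: 2 rows → Status = V57, V57 ✓
OrderID=437: 2 rows → Status = V72, V72 ✓
OrderID=441: 2 rows → Status takes values {V50, V72} — violation
OrderID=424: 1 row → Status = V38 ✓
OrderID=433: 1 row → Status = V25 ✓
OrderID=432: 1 row → Status = V25 ✓
The only OrderID value with inconsistent Status is OrderID=441.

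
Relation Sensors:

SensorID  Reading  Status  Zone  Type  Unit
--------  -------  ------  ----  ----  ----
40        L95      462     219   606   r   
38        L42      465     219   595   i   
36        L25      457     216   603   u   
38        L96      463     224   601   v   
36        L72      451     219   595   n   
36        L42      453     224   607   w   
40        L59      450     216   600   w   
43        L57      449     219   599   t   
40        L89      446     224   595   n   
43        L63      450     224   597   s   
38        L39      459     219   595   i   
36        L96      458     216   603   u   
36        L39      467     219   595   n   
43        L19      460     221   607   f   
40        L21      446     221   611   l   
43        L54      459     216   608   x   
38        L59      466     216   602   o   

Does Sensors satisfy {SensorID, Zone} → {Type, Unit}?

(SensorID=40, Zone=219): 1 row → {Type,Unit} = (606, r) ✓
(SensorID=38, Zone=219): 2 rows → {Type,Unit} = (595, i), (595, i) ✓
(SensorID=36, Zone=216): 2 rows → {Type,Unit} = (603, u), (603, u) ✓
(SensorID=38, Zone=224): 1 row → {Type,Unit} = (601, v) ✓
(SensorID=36, Zone=219): 2 rows → {Type,Unit} = (595, n), (595, n) ✓
(SensorID=36, Zone=224): 1 row → {Type,Unit} = (607, w) ✓
(SensorID=40, Zone=216): 1 row → {Type,Unit} = (600, w) ✓
(SensorID=43, Zone=219): 1 row → {Type,Unit} = (599, t) ✓
(SensorID=40, Zone=224): 1 row → {Type,Unit} = (595, n) ✓
(SensorID=43, Zone=224): 1 row → {Type,Unit} = (597, s) ✓
(SensorID=43, Zone=221): 1 row → {Type,Unit} = (607, f) ✓
(SensorID=40, Zone=221): 1 row → {Type,Unit} = (611, l) ✓
(SensorID=43, Zone=216): 1 row → {Type,Unit} = (608, x) ✓
(SensorID=38, Zone=216): 1 row → {Type,Unit} = (602, o) ✓
Every {SensorID, Zone} value is associated with a single {Type, Unit} value, so {SensorID, Zone} → {Type, Unit} holds.

Yes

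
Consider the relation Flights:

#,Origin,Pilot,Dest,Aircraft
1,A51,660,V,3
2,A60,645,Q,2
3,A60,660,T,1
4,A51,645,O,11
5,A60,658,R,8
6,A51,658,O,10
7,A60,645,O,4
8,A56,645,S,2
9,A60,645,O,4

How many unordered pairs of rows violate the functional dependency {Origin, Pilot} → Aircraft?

2

(Origin=A60, Pilot=645): violating pairs (2,7), (2,9) — 2 pairs.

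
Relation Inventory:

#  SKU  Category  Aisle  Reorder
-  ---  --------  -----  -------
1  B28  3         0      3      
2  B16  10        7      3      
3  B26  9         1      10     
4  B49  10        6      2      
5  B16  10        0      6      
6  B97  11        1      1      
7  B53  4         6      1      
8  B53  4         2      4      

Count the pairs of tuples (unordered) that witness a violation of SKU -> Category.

0

SKU=B16: all 2 rows agree on Category — 0 pairs.
SKU=B53: all 2 rows agree on Category — 0 pairs.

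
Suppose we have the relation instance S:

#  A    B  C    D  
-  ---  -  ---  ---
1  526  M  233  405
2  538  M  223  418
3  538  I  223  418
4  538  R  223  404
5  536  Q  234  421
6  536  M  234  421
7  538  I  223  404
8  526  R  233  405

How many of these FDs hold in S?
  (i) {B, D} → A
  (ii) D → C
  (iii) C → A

3

(i) {B, D} → A: every LHS value maps to a single RHS value — holds.
(ii) D → C: every LHS value maps to a single RHS value — holds.
(iii) C → A: every LHS value maps to a single RHS value — holds.
3 of the 3 dependencies hold.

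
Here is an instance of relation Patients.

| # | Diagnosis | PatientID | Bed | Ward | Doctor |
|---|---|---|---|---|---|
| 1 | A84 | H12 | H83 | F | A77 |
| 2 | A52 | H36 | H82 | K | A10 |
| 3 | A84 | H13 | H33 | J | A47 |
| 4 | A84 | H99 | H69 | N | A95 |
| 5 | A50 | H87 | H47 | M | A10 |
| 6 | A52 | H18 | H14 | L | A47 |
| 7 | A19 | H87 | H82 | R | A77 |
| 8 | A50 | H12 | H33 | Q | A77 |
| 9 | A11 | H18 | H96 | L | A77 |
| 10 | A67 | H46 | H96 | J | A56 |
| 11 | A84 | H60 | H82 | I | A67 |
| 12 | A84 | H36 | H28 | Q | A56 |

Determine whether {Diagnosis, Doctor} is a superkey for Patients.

All 12 rows have distinct {Diagnosis, Doctor} values, so {Diagnosis, Doctor} → (all attributes) holds and {Diagnosis, Doctor} is a superkey.

Yes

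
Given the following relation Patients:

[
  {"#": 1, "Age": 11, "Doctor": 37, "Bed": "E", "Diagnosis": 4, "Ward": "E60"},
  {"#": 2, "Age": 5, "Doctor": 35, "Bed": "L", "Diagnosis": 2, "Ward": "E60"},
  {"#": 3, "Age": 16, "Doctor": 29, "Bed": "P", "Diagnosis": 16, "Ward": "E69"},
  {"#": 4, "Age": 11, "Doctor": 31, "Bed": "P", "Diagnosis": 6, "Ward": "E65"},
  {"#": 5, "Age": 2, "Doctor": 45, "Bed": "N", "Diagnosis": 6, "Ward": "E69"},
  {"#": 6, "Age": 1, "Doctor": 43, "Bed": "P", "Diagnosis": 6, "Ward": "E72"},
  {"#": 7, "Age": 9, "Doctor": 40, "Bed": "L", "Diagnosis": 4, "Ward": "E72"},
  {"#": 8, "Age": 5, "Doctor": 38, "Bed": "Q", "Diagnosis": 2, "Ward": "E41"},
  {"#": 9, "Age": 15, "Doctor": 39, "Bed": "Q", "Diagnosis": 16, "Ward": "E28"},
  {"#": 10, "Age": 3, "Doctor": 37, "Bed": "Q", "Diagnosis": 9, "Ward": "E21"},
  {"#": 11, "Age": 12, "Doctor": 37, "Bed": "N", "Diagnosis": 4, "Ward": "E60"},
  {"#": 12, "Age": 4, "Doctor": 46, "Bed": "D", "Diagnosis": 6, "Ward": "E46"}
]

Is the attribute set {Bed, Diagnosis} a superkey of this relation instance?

Rows 4 and 6 have the same {Bed, Diagnosis} value (Bed=P, Diagnosis=6) but are distinct tuples, so {Bed, Diagnosis} does not determine every attribute — not a superkey.

No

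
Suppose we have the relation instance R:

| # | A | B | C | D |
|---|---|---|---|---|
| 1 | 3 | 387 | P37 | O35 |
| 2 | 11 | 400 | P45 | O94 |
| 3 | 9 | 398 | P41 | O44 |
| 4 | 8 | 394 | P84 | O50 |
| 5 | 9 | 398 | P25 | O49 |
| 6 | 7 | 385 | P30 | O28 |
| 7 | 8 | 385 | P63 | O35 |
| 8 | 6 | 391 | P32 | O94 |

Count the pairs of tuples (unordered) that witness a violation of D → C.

2

D=O35: violating pairs (1,7) — 1 pair.
D=O94: violating pairs (2,8) — 1 pair.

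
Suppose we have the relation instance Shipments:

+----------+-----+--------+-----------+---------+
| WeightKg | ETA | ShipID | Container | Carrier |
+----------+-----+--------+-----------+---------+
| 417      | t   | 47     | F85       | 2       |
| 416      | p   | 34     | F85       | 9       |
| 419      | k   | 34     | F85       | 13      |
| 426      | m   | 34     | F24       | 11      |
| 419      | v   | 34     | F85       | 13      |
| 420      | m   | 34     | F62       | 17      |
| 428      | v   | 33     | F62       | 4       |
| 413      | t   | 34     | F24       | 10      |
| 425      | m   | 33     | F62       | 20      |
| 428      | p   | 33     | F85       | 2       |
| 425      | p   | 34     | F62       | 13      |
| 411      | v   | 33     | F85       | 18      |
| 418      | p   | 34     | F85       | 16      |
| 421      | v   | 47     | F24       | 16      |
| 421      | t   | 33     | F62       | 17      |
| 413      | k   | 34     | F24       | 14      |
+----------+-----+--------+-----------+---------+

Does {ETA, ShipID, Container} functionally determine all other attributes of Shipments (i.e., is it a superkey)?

Two distinct rows share (ETA=p, ShipID=34, Container=F85), so {ETA, ShipID, Container} does not determine every attribute — not a superkey.

No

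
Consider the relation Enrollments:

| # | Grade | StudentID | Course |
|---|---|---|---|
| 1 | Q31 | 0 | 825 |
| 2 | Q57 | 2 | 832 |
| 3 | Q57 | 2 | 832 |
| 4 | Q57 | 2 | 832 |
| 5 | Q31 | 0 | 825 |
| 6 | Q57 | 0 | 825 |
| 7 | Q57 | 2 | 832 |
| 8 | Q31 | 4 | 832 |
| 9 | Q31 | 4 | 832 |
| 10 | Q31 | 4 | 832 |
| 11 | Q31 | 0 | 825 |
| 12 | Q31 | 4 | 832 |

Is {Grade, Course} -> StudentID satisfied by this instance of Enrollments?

(Grade=Q31, Course=825): rows 1, 5, 11 → StudentID = 0, 0, 0 ✓
(Grade=Q57, Course=832): rows 2, 3, 4, 7 → StudentID = 2, 2, 2, 2 ✓
(Grade=Q57, Course=825): row 6 → StudentID = 0 ✓
(Grade=Q31, Course=832): rows 8, 9, 10, 12 → StudentID = 4, 4, 4, 4 ✓
Every {Grade, Course} value is associated with a single StudentID value, so {Grade, Course} -> StudentID holds.

Yes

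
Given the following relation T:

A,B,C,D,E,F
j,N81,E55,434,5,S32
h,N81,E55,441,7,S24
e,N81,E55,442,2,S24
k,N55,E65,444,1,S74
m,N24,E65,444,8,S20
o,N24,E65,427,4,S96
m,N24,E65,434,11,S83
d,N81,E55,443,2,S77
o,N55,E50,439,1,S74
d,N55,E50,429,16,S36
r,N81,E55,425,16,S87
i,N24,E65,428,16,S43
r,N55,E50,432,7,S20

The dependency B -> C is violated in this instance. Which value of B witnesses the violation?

N55

B=N81: 5 rows → C = E55, E55, E55, E55, E55 ✓
B=N55: 4 rows → C takes values {E65, E50} — violation
B=N24: 4 rows → C = E65, E65, E65, E65 ✓
The only B value with inconsistent C is B=N55.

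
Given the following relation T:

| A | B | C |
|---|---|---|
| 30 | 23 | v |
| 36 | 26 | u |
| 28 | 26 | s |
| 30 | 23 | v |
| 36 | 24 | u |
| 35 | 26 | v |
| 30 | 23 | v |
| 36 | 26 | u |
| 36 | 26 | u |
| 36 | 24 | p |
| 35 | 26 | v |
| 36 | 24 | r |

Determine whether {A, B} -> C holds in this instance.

No

(A=30, B=23): 3 rows → C = v, v, v ✓
(A=36, B=26): 3 rows → C = u, u, u ✓
(A=28, B=26): 1 row → C = s ✓
(A=36, B=24): 3 rows → C takes values {u, p, r} — violation
(A=35, B=26): 2 rows → C = v, v ✓
Two rows agree on {A, B} but differ on C, so {A, B} -> C does not hold.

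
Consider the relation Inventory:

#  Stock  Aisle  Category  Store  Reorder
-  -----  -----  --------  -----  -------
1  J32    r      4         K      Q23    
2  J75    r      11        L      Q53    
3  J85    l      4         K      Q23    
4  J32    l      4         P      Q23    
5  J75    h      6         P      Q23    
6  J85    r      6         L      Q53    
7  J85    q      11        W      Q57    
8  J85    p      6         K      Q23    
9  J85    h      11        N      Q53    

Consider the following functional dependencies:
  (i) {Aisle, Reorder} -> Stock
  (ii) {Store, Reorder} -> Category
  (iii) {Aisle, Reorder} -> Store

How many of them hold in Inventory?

0

(i) {Aisle, Reorder} -> Stock: (Aisle=r, Reorder=Q53): rows 2, 6 → Stock takes values {J75, J85} — violation; (Aisle=l, Reorder=Q23): rows 3, 4 → Stock takes values {J85, J32} — violation — fails.
(ii) {Store, Reorder} -> Category: (Store=K, Reorder=Q23): rows 1, 3, 8 → Category takes values {4, 6} — violation; (Store=L, Reorder=Q53): rows 2, 6 → Category takes values {11, 6} — violation; (Store=P, Reorder=Q23): rows 4, 5 → Category takes values {4, 6} — violation — fails.
(iii) {Aisle, Reorder} -> Store: (Aisle=l, Reorder=Q23): rows 3, 4 → Store takes values {K, P} — violation — fails.
None of the 3 dependencies hold.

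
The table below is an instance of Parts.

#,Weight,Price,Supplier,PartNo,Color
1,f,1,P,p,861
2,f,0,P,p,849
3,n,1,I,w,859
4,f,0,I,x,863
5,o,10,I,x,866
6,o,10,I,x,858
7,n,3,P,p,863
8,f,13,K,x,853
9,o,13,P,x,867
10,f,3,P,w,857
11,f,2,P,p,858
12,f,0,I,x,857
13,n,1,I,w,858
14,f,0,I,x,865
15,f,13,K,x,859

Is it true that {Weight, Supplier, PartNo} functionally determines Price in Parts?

No

(Weight=f, Supplier=P, PartNo=p): rows 1, 2, 11 → Price takes values {1, 0, 2} — violation
(Weight=n, Supplier=I, PartNo=w): rows 3, 13 → Price = 1, 1 ✓
(Weight=f, Supplier=I, PartNo=x): rows 4, 12, 14 → Price = 0, 0, 0 ✓
(Weight=o, Supplier=I, PartNo=x): rows 5, 6 → Price = 10, 10 ✓
(Weight=n, Supplier=P, PartNo=p): row 7 → Price = 3 ✓
(Weight=f, Supplier=K, PartNo=x): rows 8, 15 → Price = 13, 13 ✓
(Weight=o, Supplier=P, PartNo=x): row 9 → Price = 13 ✓
(Weight=f, Supplier=P, PartNo=w): row 10 → Price = 3 ✓
Two rows agree on {Weight, Supplier, PartNo} but differ on Price, so {Weight, Supplier, PartNo} → Price does not hold.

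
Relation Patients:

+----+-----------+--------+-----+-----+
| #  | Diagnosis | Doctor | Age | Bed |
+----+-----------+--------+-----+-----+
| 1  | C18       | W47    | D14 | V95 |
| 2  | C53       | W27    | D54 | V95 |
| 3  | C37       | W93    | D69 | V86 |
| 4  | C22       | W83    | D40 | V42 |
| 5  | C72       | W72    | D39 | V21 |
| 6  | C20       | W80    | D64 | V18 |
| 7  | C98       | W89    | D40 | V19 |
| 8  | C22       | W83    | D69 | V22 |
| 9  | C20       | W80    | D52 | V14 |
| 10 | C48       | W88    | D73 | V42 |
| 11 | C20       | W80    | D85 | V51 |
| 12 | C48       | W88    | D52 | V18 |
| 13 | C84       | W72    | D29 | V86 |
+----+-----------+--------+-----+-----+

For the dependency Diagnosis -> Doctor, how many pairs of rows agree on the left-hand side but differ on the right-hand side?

Diagnosis=C22: all 2 rows agree on Doctor — 0 pairs.
Diagnosis=C20: all 3 rows agree on Doctor — 0 pairs.
Diagnosis=C48: all 2 rows agree on Doctor — 0 pairs.

0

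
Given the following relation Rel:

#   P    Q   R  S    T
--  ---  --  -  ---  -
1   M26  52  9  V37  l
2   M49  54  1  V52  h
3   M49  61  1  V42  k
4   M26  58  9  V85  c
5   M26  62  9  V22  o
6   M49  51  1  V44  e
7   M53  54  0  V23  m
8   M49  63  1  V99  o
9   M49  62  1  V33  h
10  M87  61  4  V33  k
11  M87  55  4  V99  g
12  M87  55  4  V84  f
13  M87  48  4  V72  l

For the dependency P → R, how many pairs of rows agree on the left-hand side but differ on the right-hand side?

0

P=M26: all 3 rows agree on R — 0 pairs.
P=M49: all 5 rows agree on R — 0 pairs.
P=M87: all 4 rows agree on R — 0 pairs.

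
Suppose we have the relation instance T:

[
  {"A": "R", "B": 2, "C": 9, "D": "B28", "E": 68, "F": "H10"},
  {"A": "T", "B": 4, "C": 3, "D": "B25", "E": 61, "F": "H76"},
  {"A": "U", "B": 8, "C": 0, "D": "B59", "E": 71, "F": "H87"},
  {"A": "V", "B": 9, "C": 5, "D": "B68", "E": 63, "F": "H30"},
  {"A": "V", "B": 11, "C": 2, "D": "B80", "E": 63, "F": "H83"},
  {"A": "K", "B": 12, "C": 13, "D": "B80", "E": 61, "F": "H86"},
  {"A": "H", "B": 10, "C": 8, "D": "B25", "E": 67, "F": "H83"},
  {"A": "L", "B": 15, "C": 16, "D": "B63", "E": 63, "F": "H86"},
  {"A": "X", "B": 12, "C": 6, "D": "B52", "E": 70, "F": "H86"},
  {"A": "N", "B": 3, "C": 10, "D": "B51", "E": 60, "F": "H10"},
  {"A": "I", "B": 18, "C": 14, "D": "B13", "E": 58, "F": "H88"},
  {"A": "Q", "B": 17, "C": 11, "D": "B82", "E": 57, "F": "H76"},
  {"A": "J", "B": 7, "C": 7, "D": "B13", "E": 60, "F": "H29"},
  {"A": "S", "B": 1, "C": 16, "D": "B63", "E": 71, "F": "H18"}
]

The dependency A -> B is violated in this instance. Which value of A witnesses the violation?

A=R: 1 row → B = 2 ✓
A=T: 1 row → B = 4 ✓
A=U: 1 row → B = 8 ✓
A=V: 2 rows → B takes values {9, 11} — violation
A=K: 1 row → B = 12 ✓
A=H: 1 row → B = 10 ✓
A=L: 1 row → B = 15 ✓
A=X: 1 row → B = 12 ✓
A=N: 1 row → B = 3 ✓
A=I: 1 row → B = 18 ✓
A=Q: 1 row → B = 17 ✓
A=J: 1 row → B = 7 ✓
A=S: 1 row → B = 1 ✓
The only A value with inconsistent B is A=V.

V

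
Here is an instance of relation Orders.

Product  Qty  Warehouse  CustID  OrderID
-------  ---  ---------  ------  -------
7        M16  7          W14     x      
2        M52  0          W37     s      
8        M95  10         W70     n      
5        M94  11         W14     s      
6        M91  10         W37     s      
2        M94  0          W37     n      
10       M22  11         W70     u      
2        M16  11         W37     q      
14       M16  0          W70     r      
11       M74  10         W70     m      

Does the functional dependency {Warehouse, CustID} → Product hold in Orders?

(Warehouse=7, CustID=W14): 1 row → Product = 7 ✓
(Warehouse=0, CustID=W37): 2 rows → Product = 2, 2 ✓
(Warehouse=10, CustID=W70): 2 rows → Product takes values {8, 11} — violation
(Warehouse=11, CustID=W14): 1 row → Product = 5 ✓
(Warehouse=10, CustID=W37): 1 row → Product = 6 ✓
(Warehouse=11, CustID=W70): 1 row → Product = 10 ✓
(Warehouse=11, CustID=W37): 1 row → Product = 2 ✓
(Warehouse=0, CustID=W70): 1 row → Product = 14 ✓
Two rows agree on {Warehouse, CustID} but differ on Product, so {Warehouse, CustID} → Product does not hold.

No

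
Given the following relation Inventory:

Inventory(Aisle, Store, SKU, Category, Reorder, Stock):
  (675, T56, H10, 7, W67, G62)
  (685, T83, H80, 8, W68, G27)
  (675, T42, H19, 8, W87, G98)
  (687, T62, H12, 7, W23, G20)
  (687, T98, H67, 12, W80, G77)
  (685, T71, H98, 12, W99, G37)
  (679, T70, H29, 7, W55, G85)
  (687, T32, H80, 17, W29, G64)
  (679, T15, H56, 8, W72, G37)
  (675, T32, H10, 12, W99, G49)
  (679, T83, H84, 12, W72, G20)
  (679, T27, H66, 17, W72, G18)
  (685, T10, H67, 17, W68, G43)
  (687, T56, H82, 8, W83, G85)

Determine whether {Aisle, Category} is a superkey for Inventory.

Yes

All 14 rows have distinct {Aisle, Category} values, so {Aisle, Category} → (all attributes) holds and {Aisle, Category} is a superkey.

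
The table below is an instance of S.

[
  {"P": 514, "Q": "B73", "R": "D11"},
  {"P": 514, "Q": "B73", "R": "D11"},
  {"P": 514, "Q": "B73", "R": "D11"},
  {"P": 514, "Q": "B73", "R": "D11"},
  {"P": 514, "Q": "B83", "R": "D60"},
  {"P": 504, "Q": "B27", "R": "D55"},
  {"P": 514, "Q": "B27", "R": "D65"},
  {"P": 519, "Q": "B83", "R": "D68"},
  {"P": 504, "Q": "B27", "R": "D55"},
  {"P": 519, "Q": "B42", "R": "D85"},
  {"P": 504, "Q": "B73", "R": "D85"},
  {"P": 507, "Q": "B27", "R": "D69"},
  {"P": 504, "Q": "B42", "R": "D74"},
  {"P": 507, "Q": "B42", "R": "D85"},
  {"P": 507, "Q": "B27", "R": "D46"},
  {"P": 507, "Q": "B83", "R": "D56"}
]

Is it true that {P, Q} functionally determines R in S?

No

(P=514, Q=B73): 4 rows → R = D11, D11, D11, D11 ✓
(P=514, Q=B83): 1 row → R = D60 ✓
(P=504, Q=B27): 2 rows → R = D55, D55 ✓
(P=514, Q=B27): 1 row → R = D65 ✓
(P=519, Q=B83): 1 row → R = D68 ✓
(P=519, Q=B42): 1 row → R = D85 ✓
(P=504, Q=B73): 1 row → R = D85 ✓
(P=507, Q=B27): 2 rows → R takes values {D69, D46} — violation
(P=504, Q=B42): 1 row → R = D74 ✓
(P=507, Q=B42): 1 row → R = D85 ✓
(P=507, Q=B83): 1 row → R = D56 ✓
Two rows agree on {P, Q} but differ on R, so {P, Q} → R does not hold.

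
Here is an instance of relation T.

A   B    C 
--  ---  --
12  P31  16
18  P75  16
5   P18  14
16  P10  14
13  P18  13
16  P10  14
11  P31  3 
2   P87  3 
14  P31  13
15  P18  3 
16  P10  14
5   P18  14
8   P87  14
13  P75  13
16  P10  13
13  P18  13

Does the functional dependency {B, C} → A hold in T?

(B=P31, C=16): 1 row → A = 12 ✓
(B=P75, C=16): 1 row → A = 18 ✓
(B=P18, C=14): 2 rows → A = 5, 5 ✓
(B=P10, C=14): 3 rows → A = 16, 16, 16 ✓
(B=P18, C=13): 2 rows → A = 13, 13 ✓
(B=P31, C=3): 1 row → A = 11 ✓
(B=P87, C=3): 1 row → A = 2 ✓
(B=P31, C=13): 1 row → A = 14 ✓
(B=P18, C=3): 1 row → A = 15 ✓
(B=P87, C=14): 1 row → A = 8 ✓
(B=P75, C=13): 1 row → A = 13 ✓
(B=P10, C=13): 1 row → A = 16 ✓
Every {B, C} value is associated with a single A value, so {B, C} → A holds.

Yes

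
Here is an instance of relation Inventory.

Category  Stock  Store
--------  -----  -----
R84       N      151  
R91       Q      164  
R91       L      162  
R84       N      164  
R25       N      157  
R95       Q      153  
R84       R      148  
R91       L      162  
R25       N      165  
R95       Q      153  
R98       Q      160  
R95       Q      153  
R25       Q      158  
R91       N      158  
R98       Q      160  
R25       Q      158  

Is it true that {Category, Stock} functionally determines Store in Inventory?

(Category=R84, Stock=N): 2 rows → Store takes values {151, 164} — violation
(Category=R91, Stock=Q): 1 row → Store = 164 ✓
(Category=R91, Stock=L): 2 rows → Store = 162, 162 ✓
(Category=R25, Stock=N): 2 rows → Store takes values {157, 165} — violation
(Category=R95, Stock=Q): 3 rows → Store = 153, 153, 153 ✓
(Category=R84, Stock=R): 1 row → Store = 148 ✓
(Category=R98, Stock=Q): 2 rows → Store = 160, 160 ✓
(Category=R25, Stock=Q): 2 rows → Store = 158, 158 ✓
(Category=R91, Stock=N): 1 row → Store = 158 ✓
Two rows agree on {Category, Stock} but differ on Store, so {Category, Stock} -> Store does not hold.

No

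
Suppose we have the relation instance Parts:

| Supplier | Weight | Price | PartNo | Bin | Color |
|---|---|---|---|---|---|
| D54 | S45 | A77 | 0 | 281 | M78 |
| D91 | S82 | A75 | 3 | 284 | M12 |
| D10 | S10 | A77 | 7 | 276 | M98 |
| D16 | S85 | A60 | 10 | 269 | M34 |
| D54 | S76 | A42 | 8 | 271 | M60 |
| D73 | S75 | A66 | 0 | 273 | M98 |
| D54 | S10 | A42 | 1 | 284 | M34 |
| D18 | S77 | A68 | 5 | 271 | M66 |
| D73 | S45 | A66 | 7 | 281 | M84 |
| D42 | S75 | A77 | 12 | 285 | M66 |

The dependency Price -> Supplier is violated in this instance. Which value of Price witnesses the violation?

Price=A77: 3 rows → Supplier takes values {D54, D10, D42} — violation
Price=A75: 1 row → Supplier = D91 ✓
Price=A60: 1 row → Supplier = D16 ✓
Price=A42: 2 rows → Supplier = D54, D54 ✓
Price=A66: 2 rows → Supplier = D73, D73 ✓
Price=A68: 1 row → Supplier = D18 ✓
The only Price value with inconsistent Supplier is Price=A77.

A77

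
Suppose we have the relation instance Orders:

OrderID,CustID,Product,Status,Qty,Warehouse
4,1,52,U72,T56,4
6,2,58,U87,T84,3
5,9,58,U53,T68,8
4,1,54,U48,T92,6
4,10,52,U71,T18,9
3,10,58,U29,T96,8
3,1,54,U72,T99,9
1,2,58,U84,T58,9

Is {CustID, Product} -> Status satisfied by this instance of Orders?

No

(CustID=1, Product=52): 1 row → Status = U72 ✓
(CustID=2, Product=58): 2 rows → Status takes values {U87, U84} — violation
(CustID=9, Product=58): 1 row → Status = U53 ✓
(CustID=1, Product=54): 2 rows → Status takes values {U48, U72} — violation
(CustID=10, Product=52): 1 row → Status = U71 ✓
(CustID=10, Product=58): 1 row → Status = U29 ✓
Two rows agree on {CustID, Product} but differ on Status, so {CustID, Product} -> Status does not hold.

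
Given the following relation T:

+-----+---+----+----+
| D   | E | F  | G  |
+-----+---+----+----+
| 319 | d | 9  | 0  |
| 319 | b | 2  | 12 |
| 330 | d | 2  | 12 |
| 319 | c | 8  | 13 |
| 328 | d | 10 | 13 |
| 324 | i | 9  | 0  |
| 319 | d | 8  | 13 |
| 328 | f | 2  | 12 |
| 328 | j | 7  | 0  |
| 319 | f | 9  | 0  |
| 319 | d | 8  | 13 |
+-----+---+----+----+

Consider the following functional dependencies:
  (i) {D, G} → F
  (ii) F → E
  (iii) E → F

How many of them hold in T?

(i) {D, G} → F: every LHS value maps to a single RHS value — holds.
(ii) F → E: F=9: 3 rows → E takes values {d, i, f} — violation; F=2: 3 rows → E takes values {b, d, f} — violation; F=8: 3 rows → E takes values {c, d} — violation — fails.
(iii) E → F: E=d: 5 rows → F takes values {9, 2, 10, 8} — violation; E=f: 2 rows → F takes values {2, 9} — violation — fails.
1 of the 3 dependencies holds.

1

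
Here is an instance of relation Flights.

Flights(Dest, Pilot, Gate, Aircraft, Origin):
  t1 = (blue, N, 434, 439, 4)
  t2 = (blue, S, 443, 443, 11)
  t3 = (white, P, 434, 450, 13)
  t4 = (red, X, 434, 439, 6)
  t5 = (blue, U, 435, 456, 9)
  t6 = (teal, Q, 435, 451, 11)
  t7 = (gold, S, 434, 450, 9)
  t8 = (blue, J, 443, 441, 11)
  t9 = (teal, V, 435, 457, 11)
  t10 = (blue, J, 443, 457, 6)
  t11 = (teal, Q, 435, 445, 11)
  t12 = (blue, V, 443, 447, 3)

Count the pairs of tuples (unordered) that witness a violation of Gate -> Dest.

Gate=434: violating pairs (1,3), (1,4), (1,7), (3,4), (3,7), (4,7) — 6 pairs.
Gate=443: all 4 rows agree on Dest — 0 pairs.
Gate=435: violating pairs (5,6), (5,9), (5,11) — 3 pairs.

9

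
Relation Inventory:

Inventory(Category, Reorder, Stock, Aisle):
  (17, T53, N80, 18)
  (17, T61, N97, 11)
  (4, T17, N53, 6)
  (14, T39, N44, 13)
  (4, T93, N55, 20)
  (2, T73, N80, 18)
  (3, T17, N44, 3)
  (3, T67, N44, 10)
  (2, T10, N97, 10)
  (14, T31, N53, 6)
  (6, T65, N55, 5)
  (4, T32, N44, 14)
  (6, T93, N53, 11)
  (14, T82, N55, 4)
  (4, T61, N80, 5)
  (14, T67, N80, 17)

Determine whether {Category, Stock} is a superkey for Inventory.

No

Two distinct rows share (Category=3, Stock=N44), so {Category, Stock} does not determine every attribute — not a superkey.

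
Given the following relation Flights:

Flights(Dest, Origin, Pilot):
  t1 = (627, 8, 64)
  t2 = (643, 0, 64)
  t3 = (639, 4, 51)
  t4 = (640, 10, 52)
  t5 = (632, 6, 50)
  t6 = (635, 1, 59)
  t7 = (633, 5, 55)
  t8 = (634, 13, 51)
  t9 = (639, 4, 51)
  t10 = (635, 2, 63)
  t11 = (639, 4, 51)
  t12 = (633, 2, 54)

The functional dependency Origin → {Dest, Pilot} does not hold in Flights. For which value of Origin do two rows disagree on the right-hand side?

Origin=8: row 1 → {Dest,Pilot} = (627, 64) ✓
Origin=0: row 2 → {Dest,Pilot} = (643, 64) ✓
Origin=4: rows 3, 9, 11 → {Dest,Pilot} = (639, 51), (639, 51), (639, 51) ✓
Origin=10: row 4 → {Dest,Pilot} = (640, 52) ✓
Origin=6: row 5 → {Dest,Pilot} = (632, 50) ✓
Origin=1: row 6 → {Dest,Pilot} = (635, 59) ✓
Origin=5: row 7 → {Dest,Pilot} = (633, 55) ✓
Origin=13: row 8 → {Dest,Pilot} = (634, 51) ✓
Origin=2: rows 10, 12 → {Dest,Pilot} takes values {(635, 63), (633, 54)} — violation
The only Origin value with inconsistent RHS is Origin=2.

2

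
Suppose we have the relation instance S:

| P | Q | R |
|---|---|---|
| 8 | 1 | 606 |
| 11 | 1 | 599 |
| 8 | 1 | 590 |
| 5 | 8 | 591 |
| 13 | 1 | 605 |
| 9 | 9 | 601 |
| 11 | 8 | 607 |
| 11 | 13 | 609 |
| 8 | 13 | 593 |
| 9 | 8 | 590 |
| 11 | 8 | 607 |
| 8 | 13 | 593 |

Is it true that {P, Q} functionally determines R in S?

(P=8, Q=1): 2 rows → R takes values {606, 590} — violation
(P=11, Q=1): 1 row → R = 599 ✓
(P=5, Q=8): 1 row → R = 591 ✓
(P=13, Q=1): 1 row → R = 605 ✓
(P=9, Q=9): 1 row → R = 601 ✓
(P=11, Q=8): 2 rows → R = 607, 607 ✓
(P=11, Q=13): 1 row → R = 609 ✓
(P=8, Q=13): 2 rows → R = 593, 593 ✓
(P=9, Q=8): 1 row → R = 590 ✓
Two rows agree on {P, Q} but differ on R, so {P, Q} -> R does not hold.

No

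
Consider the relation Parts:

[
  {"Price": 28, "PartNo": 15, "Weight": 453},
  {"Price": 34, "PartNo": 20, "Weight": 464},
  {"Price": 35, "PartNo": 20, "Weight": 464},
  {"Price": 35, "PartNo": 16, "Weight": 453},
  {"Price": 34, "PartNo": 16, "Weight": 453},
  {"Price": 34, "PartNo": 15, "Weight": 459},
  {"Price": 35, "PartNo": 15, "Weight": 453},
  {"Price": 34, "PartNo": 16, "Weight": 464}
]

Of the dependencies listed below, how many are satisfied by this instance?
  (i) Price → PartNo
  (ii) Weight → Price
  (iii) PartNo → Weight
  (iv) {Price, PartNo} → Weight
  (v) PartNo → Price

0

(i) Price → PartNo: Price=34: 4 rows → PartNo takes values {20, 16, 15} — violation; Price=35: 3 rows → PartNo takes values {20, 16, 15} — violation — fails.
(ii) Weight → Price: Weight=453: 4 rows → Price takes values {28, 35, 34} — violation; Weight=464: 3 rows → Price takes values {34, 35} — violation — fails.
(iii) PartNo → Weight: PartNo=15: 3 rows → Weight takes values {453, 459} — violation; PartNo=16: 3 rows → Weight takes values {453, 464} — violation — fails.
(iv) {Price, PartNo} → Weight: (Price=34, PartNo=16): 2 rows → Weight takes values {453, 464} — violation — fails.
(v) PartNo → Price: PartNo=15: 3 rows → Price takes values {28, 34, 35} — violation; PartNo=20: 2 rows → Price takes values {34, 35} — violation; PartNo=16: 3 rows → Price takes values {35, 34} — violation — fails.
None of the 5 dependencies hold.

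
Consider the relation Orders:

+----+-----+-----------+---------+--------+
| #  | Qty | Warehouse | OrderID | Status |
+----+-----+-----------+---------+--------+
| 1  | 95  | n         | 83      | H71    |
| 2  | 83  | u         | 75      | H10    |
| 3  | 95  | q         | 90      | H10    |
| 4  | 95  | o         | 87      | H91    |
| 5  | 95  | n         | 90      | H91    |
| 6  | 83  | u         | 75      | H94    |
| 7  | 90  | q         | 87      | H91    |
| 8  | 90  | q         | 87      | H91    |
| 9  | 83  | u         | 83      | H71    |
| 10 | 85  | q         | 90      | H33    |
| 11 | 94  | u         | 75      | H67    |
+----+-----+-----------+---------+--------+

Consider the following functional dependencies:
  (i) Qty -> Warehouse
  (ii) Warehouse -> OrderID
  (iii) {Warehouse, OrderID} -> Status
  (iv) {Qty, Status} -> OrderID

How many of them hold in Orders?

(i) Qty -> Warehouse: Qty=95: rows 1, 3, 4, 5 → Warehouse takes values {n, q, o} — violation — fails.
(ii) Warehouse -> OrderID: Warehouse=n: rows 1, 5 → OrderID takes values {83, 90} — violation; Warehouse=u: rows 2, 6, 9, 11 → OrderID takes values {75, 83} — violation; Warehouse=q: rows 3, 7, 8, 10 → OrderID takes values {90, 87} — violation — fails.
(iii) {Warehouse, OrderID} -> Status: (Warehouse=u, OrderID=75): rows 2, 6, 11 → Status takes values {H10, H94, H67} — violation; (Warehouse=q, OrderID=90): rows 3, 10 → Status takes values {H10, H33} — violation — fails.
(iv) {Qty, Status} -> OrderID: (Qty=95, Status=H91): rows 4, 5 → OrderID takes values {87, 90} — violation — fails.
None of the 4 dependencies hold.

0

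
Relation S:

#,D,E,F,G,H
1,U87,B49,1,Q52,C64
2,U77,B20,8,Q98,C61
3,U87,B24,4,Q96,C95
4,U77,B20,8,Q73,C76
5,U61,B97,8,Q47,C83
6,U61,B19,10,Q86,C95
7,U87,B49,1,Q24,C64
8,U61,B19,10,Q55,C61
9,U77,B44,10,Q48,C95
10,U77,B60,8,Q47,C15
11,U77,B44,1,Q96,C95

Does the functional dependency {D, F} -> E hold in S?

(D=U87, F=1): rows 1, 7 → E = B49, B49 ✓
(D=U77, F=8): rows 2, 4, 10 → E takes values {B20, B60} — violation
(D=U87, F=4): row 3 → E = B24 ✓
(D=U61, F=8): row 5 → E = B97 ✓
(D=U61, F=10): rows 6, 8 → E = B19, B19 ✓
(D=U77, F=10): row 9 → E = B44 ✓
(D=U77, F=1): row 11 → E = B44 ✓
Two rows agree on {D, F} but differ on E, so {D, F} -> E does not hold.

No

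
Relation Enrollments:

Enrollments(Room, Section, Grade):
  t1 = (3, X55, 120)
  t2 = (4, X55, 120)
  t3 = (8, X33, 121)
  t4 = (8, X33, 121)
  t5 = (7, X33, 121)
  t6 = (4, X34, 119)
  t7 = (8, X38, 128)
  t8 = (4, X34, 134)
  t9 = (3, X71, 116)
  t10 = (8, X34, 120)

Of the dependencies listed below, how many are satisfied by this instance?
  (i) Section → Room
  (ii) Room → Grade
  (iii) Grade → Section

(i) Section → Room: Section=X55: rows 1, 2 → Room takes values {3, 4} — violation; Section=X33: rows 3, 4, 5 → Room takes values {8, 7} — violation; Section=X34: rows 6, 8, 10 → Room takes values {4, 8} — violation — fails.
(ii) Room → Grade: Room=3: rows 1, 9 → Grade takes values {120, 116} — violation; Room=4: rows 2, 6, 8 → Grade takes values {120, 119, 134} — violation; Room=8: rows 3, 4, 7, 10 → Grade takes values {121, 128, 120} — violation — fails.
(iii) Grade → Section: Grade=120: rows 1, 2, 10 → Section takes values {X55, X34} — violation — fails.
None of the 3 dependencies hold.

0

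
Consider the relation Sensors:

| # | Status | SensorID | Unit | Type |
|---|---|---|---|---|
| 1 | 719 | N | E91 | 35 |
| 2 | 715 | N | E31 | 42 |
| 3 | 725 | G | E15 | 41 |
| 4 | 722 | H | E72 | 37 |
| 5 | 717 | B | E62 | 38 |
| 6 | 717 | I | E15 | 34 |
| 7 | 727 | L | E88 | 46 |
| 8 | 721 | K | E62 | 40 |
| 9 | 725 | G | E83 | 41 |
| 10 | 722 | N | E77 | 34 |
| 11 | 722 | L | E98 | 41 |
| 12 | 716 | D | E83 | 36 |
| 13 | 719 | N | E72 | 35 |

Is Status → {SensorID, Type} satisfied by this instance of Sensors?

No

Status=719: rows 1, 13 → {SensorID,Type} = (N, 35), (N, 35) ✓
Status=715: row 2 → {SensorID,Type} = (N, 42) ✓
Status=725: rows 3, 9 → {SensorID,Type} = (G, 41), (G, 41) ✓
Status=722: rows 4, 10, 11 → {SensorID,Type} takes values {(H, 37), (N, 34), (L, 41)} — violation
Status=717: rows 5, 6 → {SensorID,Type} takes values {(B, 38), (I, 34)} — violation
Status=727: row 7 → {SensorID,Type} = (L, 46) ✓
Status=721: row 8 → {SensorID,Type} = (K, 40) ✓
Status=716: row 12 → {SensorID,Type} = (D, 36) ✓
Two rows agree on Status but differ on {SensorID, Type}, so Status → {SensorID, Type} does not hold.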